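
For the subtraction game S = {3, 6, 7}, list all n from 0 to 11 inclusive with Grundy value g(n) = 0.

0, 1, 2, 10, 11

Grundy values for subtraction set {3, 6, 7}:
g(0) = mex{} = 0
g(1) = mex{} = 0
g(2) = mex{} = 0
g(3) = mex{0} = 1
g(4) = mex{0} = 1
g(5) = mex{0} = 1
g(6) = mex{0,1} = 2
g(7) = mex{0,1} = 2
g(8) = mex{0,1} = 2
g(9) = mex{0,1,2} = 3
g(10) = mex{1,2} = 0
g(11) = mex{1,2} = 0
The P-positions (g = 0) in 0..11 are 0, 1, 2, 10, 11.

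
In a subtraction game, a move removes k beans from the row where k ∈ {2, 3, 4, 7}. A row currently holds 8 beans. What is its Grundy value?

Build the Grundy sequence with g(k) = mex{g(k−s) : s ∈ {2, 3, 4, 7}, s ≤ k}:
k:     0  1  2  3  4  5  6  7  8
g(k):  0  0  1  1  2  2  0  3  1
So g(8) = 1.

1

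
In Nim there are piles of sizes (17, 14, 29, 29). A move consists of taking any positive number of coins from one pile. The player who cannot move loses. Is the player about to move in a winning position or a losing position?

Nim-sum: 17 ⊕ 14 ⊕ 29 ⊕ 29 = 31.
The nim-sum is 31 ≠ 0, so this is an N-position: the player to move can win.

Winning position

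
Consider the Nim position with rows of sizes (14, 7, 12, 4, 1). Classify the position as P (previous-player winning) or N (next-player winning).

Compute the nim-sum pairwise:
14 ^ 7 = 9
9 ^ 12 = 5
5 ^ 4 = 1
1 ^ 1 = 0
The nim-sum is 0, so this is a P-position: the player to move is in a losing position under optimal play.

P-position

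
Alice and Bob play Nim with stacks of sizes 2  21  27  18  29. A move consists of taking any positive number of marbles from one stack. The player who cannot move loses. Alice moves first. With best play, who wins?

Alice wins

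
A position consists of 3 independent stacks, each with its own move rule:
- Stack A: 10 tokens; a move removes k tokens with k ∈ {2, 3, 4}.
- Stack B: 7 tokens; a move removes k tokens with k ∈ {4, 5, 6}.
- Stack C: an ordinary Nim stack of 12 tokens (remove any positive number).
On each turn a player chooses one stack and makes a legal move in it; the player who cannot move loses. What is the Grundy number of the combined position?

Build the Grundy sequence for stack A with g(k) = mex{g(k−s) : s ∈ {2, 3, 4}, s ≤ k}:
g(0) = mex{} = 0
g(1) = mex{} = 0
g(2) = mex{0} = 1
g(3) = mex{0} = 1
g(4) = mex{0,1} = 2
g(5) = mex{0,1} = 2
g(6) = mex{1,2} = 0
g(7) = mex{1,2} = 0
g(8) = mex{0,2} = 1
g(9) = mex{0,2} = 1
g(10) = mex{0,1} = 2
So g(10) = 2.
Build the Grundy sequence for stack B with g(k) = mex{g(k−s) : s ∈ {4, 5, 6}, s ≤ k}:
g(0) = mex{} = 0
g(1) = mex{} = 0
g(2) = mex{} = 0
g(3) = mex{} = 0
g(4) = mex{0} = 1
g(5) = mex{0} = 1
g(6) = mex{0} = 1
g(7) = mex{0} = 1
So g(7) = 1.
Stack C is a plain Nim stack of size 12, so its Grundy value is 12.
The value of a disjunctive sum is the nim-sum of the parts.
Combined value = 2 XOR 1 XOR 12 = 15.

15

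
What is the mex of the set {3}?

0

0 is not in the set, so the mex is 0.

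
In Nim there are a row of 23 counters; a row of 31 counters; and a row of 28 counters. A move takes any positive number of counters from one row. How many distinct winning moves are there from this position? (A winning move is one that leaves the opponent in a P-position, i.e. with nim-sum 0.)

3

Nim-sum: 23 XOR 31 XOR 28 = 20.
The overall nim-sum is X = 20. A row of size p has a winning move iff p XOR X < p (reduce it to p XOR X).
  23: 23 XOR 20 = 3 < 23 — winning move (to 3).
  31: 31 XOR 20 = 11 < 31 — winning move (to 11).
  28: 28 XOR 20 = 8 < 28 — winning move (to 8).
That gives 3 winning moves.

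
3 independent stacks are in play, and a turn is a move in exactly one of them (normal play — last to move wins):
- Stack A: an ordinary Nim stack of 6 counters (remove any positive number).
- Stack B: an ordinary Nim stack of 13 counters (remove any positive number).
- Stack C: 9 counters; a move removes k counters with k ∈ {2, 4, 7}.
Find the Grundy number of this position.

Stack A is a plain Nim stack of size 6, so its Grundy value is 6.
Stack B is a plain Nim stack of size 13, so its Grundy value is 13.
Build the Grundy sequence for stack C with g(k) = mex{g(k−s) : s ∈ {2, 4, 7}, s ≤ k}:
g(0) = mex{} = 0
g(1) = mex{} = 0
g(2) = mex{0} = 1
g(3) = mex{0} = 1
g(4) = mex{0,1} = 2
g(5) = mex{0,1} = 2
g(6) = mex{1,2} = 0
g(7) = mex{0,1,2} = 3
g(8) = mex{0,2} = 1
g(9) = mex{1,2,3} = 0
So g(9) = 0.
The value of a disjunctive sum is the nim-sum of the parts.
Combined value = 6 ⊕ 13 ⊕ 0 = 11.

11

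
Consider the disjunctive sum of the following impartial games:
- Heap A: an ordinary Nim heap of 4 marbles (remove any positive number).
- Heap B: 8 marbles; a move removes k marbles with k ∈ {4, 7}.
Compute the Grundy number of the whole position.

6

Heap A is a plain Nim heap of size 4, so its Grundy value is 4.
Build the Grundy sequence for heap B with g(k) = mex{g(k−s) : s ∈ {4, 7}, s ≤ k}:
k:     0  1  2  3  4  5  6  7  8
g(k):  0  0  0  0  1  1  1  1  2
So g(8) = 2.
By the Sprague-Grundy theorem, the Grundy value of a sum of independent games is the XOR of the component values.
Combined value = 4 ⊕ 2 = 6.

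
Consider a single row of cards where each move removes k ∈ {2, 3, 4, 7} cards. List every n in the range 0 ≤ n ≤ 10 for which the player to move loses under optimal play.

0, 1, 6

Compute g(0), g(1), … for moves {2, 3, 4, 7}:
g(0) = mex{} = 0
g(1) = mex{} = 0
g(2) = mex{0} = 1
g(3) = mex{0} = 1
g(4) = mex{0,1} = 2
g(5) = mex{0,1} = 2
g(6) = mex{1,2} = 0
g(7) = mex{0,1,2} = 3
g(8) = mex{0,2} = 1
g(9) = mex{0,1,2,3} = 4
g(10) = mex{0,1,3} = 2
The P-positions (g = 0) in 0..10 are 0, 1, 6.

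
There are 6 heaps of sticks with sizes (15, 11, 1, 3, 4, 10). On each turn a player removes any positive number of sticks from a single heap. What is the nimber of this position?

8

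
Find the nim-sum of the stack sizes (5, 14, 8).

3

Write each in binary and XOR column by column:
  0101  (5)
  1110  (14)
  1000  (8)
  ----
  0011  (3)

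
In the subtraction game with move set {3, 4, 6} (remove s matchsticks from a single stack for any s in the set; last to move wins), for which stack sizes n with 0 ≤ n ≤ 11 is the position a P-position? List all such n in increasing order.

Grundy values for subtraction set {3, 4, 6}:
k:     0  1  2  3  4  5  6  7  8  9 10 11
g(k):  0  0  0  1  1  1  2  2  2  0  0  0
The P-positions (g = 0) in 0..11 are 0, 1, 2, 9, 10, 11.

0, 1, 2, 9, 10, 11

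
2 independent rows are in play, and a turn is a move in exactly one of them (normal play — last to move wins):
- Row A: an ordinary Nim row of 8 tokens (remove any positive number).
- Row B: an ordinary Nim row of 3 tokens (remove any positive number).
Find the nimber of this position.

11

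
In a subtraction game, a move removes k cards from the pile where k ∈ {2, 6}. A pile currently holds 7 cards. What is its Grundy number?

Grundy values for subtraction set {2, 6}:
k:     0  1  2  3  4  5  6  7
g(k):  0  0  1  1  0  0  1  1
So g(7) = 1.

1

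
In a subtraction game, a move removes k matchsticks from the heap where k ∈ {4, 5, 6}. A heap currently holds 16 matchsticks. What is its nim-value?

1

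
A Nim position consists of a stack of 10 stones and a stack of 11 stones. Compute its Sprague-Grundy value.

Compute the nim-sum pairwise:
10 ⊕ 11 = 1

1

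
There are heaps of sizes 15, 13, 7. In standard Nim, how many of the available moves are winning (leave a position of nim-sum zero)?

3

Compute the nim-sum pairwise:
15 XOR 13 = 2
2 XOR 7 = 5
The overall nim-sum is X = 5. A heap of size p has a winning move iff p XOR X < p (reduce it to p XOR X).
  15: 15 XOR 5 = 10 < 15 — winning move (to 10).
  13: 13 XOR 5 = 8 < 13 — winning move (to 8).
  7: 7 XOR 5 = 2 < 7 — winning move (to 2).
That gives 3 winning moves.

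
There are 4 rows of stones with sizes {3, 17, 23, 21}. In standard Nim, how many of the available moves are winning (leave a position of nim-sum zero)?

3

In binary:
  00011  (3)
  10001  (17)
  10111  (23)
  10101  (21)
  -----
  10000  (16)
The overall nim-sum is X = 16. A row of size p has a winning move iff p XOR X < p (reduce it to p XOR X).
  3: 3 XOR 16 = 19 ≥ 3 — no move.
  17: 17 XOR 16 = 1 < 17 — winning move (to 1).
  23: 23 XOR 16 = 7 < 23 — winning move (to 7).
  21: 21 XOR 16 = 5 < 21 — winning move (to 5).
That gives 3 winning moves.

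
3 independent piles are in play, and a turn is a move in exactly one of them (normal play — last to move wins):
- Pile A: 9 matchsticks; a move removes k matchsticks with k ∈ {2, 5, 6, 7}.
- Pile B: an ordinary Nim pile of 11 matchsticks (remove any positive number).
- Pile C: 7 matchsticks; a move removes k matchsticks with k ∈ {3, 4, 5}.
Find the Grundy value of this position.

For pile A, compute g(0), g(1), … with moves {2, 5, 6, 7}:
k:     0  1  2  3  4  5  6  7  8  9
g(k):  0  0  1  1  0  2  1  3  2  2
So g(9) = 2.
Pile B is a plain Nim pile of size 11, so its Grundy value is 11.
Grundy values for pile C (subtraction set {3, 4, 5}):
g(0) = mex{} = 0
g(1) = mex{} = 0
g(2) = mex{} = 0
g(3) = mex{0} = 1
g(4) = mex{0} = 1
g(5) = mex{0} = 1
g(6) = mex{0,1} = 2
g(7) = mex{0,1} = 2
So g(7) = 2.
By the Sprague-Grundy theorem, the Grundy value of a sum of independent games is the XOR of the component values.
Combined value = 2 ⊕ 11 ⊕ 2 = 11.

11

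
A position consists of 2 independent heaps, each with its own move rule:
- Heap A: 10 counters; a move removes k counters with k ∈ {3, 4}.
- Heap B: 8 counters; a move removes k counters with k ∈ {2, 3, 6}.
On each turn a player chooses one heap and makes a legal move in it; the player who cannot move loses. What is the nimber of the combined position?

3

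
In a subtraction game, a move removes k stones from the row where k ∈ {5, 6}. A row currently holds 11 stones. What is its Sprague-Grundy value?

Build the Grundy sequence with g(k) = mex{g(k−s) : s ∈ {5, 6}, s ≤ k}:
k:     0  1  2  3  4  5  6  7  8  9 10 11
g(k):  0  0  0  0  0  1  1  1  1  1  2  0
So g(11) = 0.

0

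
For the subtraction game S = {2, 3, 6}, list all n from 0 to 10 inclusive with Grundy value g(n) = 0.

0, 1, 5, 9, 10

Compute g(0), g(1), … for moves {2, 3, 6}:
k:     0  1  2  3  4  5  6  7  8  9 10
g(k):  0  0  1  1  2  0  3  1  2  0  0
The P-positions (g = 0) in 0..10 are 0, 1, 5, 9, 10.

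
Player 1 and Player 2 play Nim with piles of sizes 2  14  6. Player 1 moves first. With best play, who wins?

Player 1 wins

Nim-sum: 2 ⊕ 14 ⊕ 6 = 10.
The nim-sum is 10 ≠ 0, so this is an N-position: the player to move can win; Player 1 has a winning move.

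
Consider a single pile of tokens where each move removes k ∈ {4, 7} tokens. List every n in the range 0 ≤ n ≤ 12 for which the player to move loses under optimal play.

Grundy values for subtraction set {4, 7}:
k:     0  1  2  3  4  5  6  7  8  9 10 11 12
g(k):  0  0  0  0  1  1  1  1  2  2  2  0  0
The P-positions (g = 0) in 0..12 are 0, 1, 2, 3, 11, 12.

0, 1, 2, 3, 11, 12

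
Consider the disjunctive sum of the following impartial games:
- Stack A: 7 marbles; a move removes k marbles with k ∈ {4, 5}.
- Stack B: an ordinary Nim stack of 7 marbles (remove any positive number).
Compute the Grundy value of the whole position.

For stack A, compute g(0), g(1), … with moves {4, 5}:
k:     0  1  2  3  4  5  6  7
g(k):  0  0  0  0  1  1  1  1
So g(7) = 1.
Stack B is a plain Nim stack of size 7, so its Grundy value is 7.
By the Sprague-Grundy theorem, the Grundy value of a sum of independent games is the XOR of the component values.
Combined value = 1 ⊕ 7 = 6.

6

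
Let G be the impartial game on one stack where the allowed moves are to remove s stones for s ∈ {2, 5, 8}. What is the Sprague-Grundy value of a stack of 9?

Compute g(0), g(1), … for moves {2, 5, 8}:
k:     0  1  2  3  4  5  6  7  8  9
g(k):  0  0  1  1  0  2  1  0  2  1
So g(9) = 1.

1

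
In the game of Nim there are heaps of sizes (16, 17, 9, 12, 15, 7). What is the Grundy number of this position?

Nim-sum: 16 XOR 17 XOR 9 XOR 12 XOR 15 XOR 7 = 12.

12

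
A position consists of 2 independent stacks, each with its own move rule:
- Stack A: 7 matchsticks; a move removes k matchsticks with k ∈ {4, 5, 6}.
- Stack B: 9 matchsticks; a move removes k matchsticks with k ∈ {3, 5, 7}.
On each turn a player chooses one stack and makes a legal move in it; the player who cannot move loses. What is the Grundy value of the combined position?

2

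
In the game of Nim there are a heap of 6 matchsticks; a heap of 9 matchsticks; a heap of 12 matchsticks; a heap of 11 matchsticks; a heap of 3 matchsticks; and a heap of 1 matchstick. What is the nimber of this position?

Nim-sum: 6 ⊕ 9 ⊕ 12 ⊕ 11 ⊕ 3 ⊕ 1 = 10.

10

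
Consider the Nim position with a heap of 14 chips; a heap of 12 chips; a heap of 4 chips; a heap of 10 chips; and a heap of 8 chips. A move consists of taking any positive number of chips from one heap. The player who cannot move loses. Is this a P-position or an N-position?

N-position

Nim-sum: 14 XOR 12 XOR 4 XOR 10 XOR 8 = 4.
The nim-sum is 4 ≠ 0, so this is an N-position: the player to move can win.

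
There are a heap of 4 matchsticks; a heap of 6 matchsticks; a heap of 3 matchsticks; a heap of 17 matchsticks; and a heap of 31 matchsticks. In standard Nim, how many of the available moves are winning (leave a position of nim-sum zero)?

Write each in binary and XOR column by column:
  00100  (4)
  00110  (6)
  00011  (3)
  10001  (17)
  11111  (31)
  -----
  01111  (15)
The overall nim-sum is X = 15. A heap of size p has a winning move iff p XOR X < p (reduce it to p XOR X).
  4: 4 XOR 15 = 11 ≥ 4 — no move.
  6: 6 XOR 15 = 9 ≥ 6 — no move.
  3: 3 XOR 15 = 12 ≥ 3 — no move.
  17: 17 XOR 15 = 30 ≥ 17 — no move.
  31: 31 XOR 15 = 16 < 31 — winning move (to 16).
That gives 1 winning move.

1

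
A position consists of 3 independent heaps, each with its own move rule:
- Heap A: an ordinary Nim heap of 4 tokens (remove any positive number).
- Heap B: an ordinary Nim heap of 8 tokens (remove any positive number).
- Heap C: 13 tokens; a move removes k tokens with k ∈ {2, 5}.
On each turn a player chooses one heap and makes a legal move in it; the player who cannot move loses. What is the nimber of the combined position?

Heap A is a plain Nim heap of size 4, so its Grundy value is 4.
Heap B is a plain Nim heap of size 8, so its Grundy value is 8.
Grundy values for heap C (subtraction set {2, 5}):
k:     0  1  2  3  4  5  6  7  8  9 10 11 12 13
g(k):  0  0  1  1  0  2  1  0  0  1  1  0  2  1
So g(13) = 1.
By the Sprague-Grundy theorem, the Grundy value of a sum of independent games is the XOR of the component values.
Combined value = 4 ⊕ 8 ⊕ 1 = 13.

13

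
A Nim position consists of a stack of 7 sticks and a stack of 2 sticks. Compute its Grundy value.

5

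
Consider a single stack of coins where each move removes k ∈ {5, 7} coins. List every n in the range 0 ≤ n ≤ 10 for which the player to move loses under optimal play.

0, 1, 2, 3, 4

Grundy values for subtraction set {5, 7}:
g(0) = mex{} = 0
g(1) = mex{} = 0
g(2) = mex{} = 0
g(3) = mex{} = 0
g(4) = mex{} = 0
g(5) = mex{0} = 1
g(6) = mex{0} = 1
g(7) = mex{0} = 1
g(8) = mex{0} = 1
g(9) = mex{0} = 1
g(10) = mex{0,1} = 2
The P-positions (g = 0) in 0..10 are 0, 1, 2, 3, 4.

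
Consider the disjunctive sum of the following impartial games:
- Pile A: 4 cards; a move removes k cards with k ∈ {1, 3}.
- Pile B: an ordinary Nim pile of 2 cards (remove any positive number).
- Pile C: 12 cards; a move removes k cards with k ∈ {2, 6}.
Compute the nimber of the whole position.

2

Grundy values for pile A (subtraction set {1, 3}):
k:     0  1  2  3  4
g(k):  0  1  0  1  0
So g(4) = 0.
Pile B is a plain Nim pile of size 2, so its Grundy value is 2.
Grundy values for pile C (subtraction set {2, 6}):
g(0) = mex{} = 0
g(1) = mex{} = 0
g(2) = mex{0} = 1
g(3) = mex{0} = 1
g(4) = mex{1} = 0
g(5) = mex{1} = 0
g(6) = mex{0} = 1
g(7) = mex{0} = 1
g(8) = mex{1} = 0
g(9) = mex{1} = 0
g(10) = mex{0} = 1
g(11) = mex{0} = 1
g(12) = mex{1} = 0
So g(12) = 0.
By the Sprague-Grundy theorem, the Grundy value of a sum of independent games is the XOR of the component values.
Combined value = 0 XOR 2 XOR 0 = 2.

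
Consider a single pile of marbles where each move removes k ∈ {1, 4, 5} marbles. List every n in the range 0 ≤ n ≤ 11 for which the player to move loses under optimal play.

Compute g(0), g(1), … for moves {1, 4, 5}:
g(0) = mex{} = 0
g(1) = mex{0} = 1
g(2) = mex{1} = 0
g(3) = mex{0} = 1
g(4) = mex{0,1} = 2
g(5) = mex{0,1,2} = 3
g(6) = mex{0,1,3} = 2
g(7) = mex{0,1,2} = 3
g(8) = mex{1,2,3} = 0
g(9) = mex{0,2,3} = 1
g(10) = mex{1,2,3} = 0
g(11) = mex{0,2,3} = 1
The P-positions (g = 0) in 0..11 are 0, 2, 8, 10.

0, 2, 8, 10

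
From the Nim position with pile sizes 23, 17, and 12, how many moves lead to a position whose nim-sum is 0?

Bitwise XOR of the heap sizes:
  10111  (23)
  10001  (17)
  01100  (12)
  -----
  01010  (10)
The overall nim-sum is X = 10. A pile of size p has a winning move iff p XOR X < p (reduce it to p XOR X).
  23: 23 XOR 10 = 29 ≥ 23 — no move.
  17: 17 XOR 10 = 27 ≥ 17 — no move.
  12: 12 XOR 10 = 6 < 12 — winning move (to 6).
That gives 1 winning move.

1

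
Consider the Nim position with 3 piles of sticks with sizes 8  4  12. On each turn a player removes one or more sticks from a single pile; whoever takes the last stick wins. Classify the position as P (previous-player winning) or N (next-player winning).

Compute the nim-sum pairwise:
8 XOR 4 = 12
12 XOR 12 = 0
The nim-sum is 0, so this is a P-position: the player to move is in a losing position under optimal play.

P-position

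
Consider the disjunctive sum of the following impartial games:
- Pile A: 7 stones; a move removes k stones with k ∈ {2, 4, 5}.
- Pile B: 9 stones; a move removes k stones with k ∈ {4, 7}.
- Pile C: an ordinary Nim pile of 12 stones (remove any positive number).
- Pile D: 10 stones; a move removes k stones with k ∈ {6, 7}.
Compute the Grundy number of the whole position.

For pile A, compute g(0), g(1), … with moves {2, 4, 5}:
g(0) = mex{} = 0
g(1) = mex{} = 0
g(2) = mex{0} = 1
g(3) = mex{0} = 1
g(4) = mex{0,1} = 2
g(5) = mex{0,1} = 2
g(6) = mex{0,1,2} = 3
g(7) = mex{1,2} = 0
So g(7) = 0.
Build the Grundy sequence for pile B with g(k) = mex{g(k−s) : s ∈ {4, 7}, s ≤ k}:
k:     0  1  2  3  4  5  6  7  8  9
g(k):  0  0  0  0  1  1  1  1  2  2
So g(9) = 2.
Pile C is a plain Nim pile of size 12, so its Grundy value is 12.
For pile D, compute g(0), g(1), … with moves {6, 7}:
k:     0  1  2  3  4  5  6  7  8  9 10
g(k):  0  0  0  0  0  0  1  1  1  1  1
So g(10) = 1.
The value of a disjunctive sum is the nim-sum of the parts.
Combined value = 0 ⊕ 2 ⊕ 12 ⊕ 1 = 15.

15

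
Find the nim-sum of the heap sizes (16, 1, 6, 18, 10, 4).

11

Nim-sum: 16 ^ 1 ^ 6 ^ 18 ^ 10 ^ 4 = 11.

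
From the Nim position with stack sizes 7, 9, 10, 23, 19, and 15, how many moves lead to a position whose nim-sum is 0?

Write each in binary and XOR column by column:
  00111  (7)
  01001  (9)
  01010  (10)
  10111  (23)
  10011  (19)
  01111  (15)
  -----
  01111  (15)
The overall nim-sum is X = 15. A stack of size p has a winning move iff p XOR X < p (reduce it to p XOR X).
  7: 7 XOR 15 = 8 ≥ 7 — no move.
  9: 9 XOR 15 = 6 < 9 — winning move (to 6).
  10: 10 XOR 15 = 5 < 10 — winning move (to 5).
  23: 23 XOR 15 = 24 ≥ 23 — no move.
  19: 19 XOR 15 = 28 ≥ 19 — no move.
  15: 15 XOR 15 = 0 < 15 — winning move (to 0).
That gives 3 winning moves.

3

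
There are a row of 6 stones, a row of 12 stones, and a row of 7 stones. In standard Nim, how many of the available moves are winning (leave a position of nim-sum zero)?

1

Nim-sum: 6 ^ 12 ^ 7 = 13.
The overall nim-sum is X = 13. A row of size p has a winning move iff p XOR X < p (reduce it to p XOR X).
  6: 6 XOR 13 = 11 ≥ 6 — no move.
  12: 12 XOR 13 = 1 < 12 — winning move (to 1).
  7: 7 XOR 13 = 10 ≥ 7 — no move.
That gives 1 winning move.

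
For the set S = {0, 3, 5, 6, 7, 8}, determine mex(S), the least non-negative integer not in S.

0 is in the set but 1 is not, so the mex is 1.

1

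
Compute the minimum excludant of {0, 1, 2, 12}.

3

The values 0, 1, 2 are all present; 3 is the first non-negative integer missing from the set.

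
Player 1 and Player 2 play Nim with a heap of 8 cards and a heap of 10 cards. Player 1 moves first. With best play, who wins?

In binary:
  1000  (8)
  1010  (10)
  ----
  0010  (2)
The nim-sum is 2 ≠ 0, so this is an N-position: the player to move can win; Player 1 has a winning move.

Player 1 wins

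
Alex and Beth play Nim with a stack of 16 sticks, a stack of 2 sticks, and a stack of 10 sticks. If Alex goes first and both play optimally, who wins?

Write each in binary and XOR column by column:
  10000  (16)
  00010  (2)
  01010  (10)
  -----
  11000  (24)
The nim-sum is 24 ≠ 0, so this is an N-position: the player to move can win; Alex has a winning move.

Alex wins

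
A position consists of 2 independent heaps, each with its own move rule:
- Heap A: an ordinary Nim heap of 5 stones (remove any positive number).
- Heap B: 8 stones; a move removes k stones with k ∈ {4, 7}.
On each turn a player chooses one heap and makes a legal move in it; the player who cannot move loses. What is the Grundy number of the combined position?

Heap A is a plain Nim heap of size 5, so its Grundy value is 5.
For heap B, compute g(0), g(1), … with moves {4, 7}:
k:     0  1  2  3  4  5  6  7  8
g(k):  0  0  0  0  1  1  1  1  2
So g(8) = 2.
The value of a disjunctive sum is the nim-sum of the parts.
Combined value = 5 ⊕ 2 = 7.

7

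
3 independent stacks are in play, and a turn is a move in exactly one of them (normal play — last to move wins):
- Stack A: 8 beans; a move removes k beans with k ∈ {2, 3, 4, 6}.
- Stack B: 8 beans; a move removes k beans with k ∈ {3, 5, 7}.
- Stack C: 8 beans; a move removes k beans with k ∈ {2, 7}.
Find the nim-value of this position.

0

Build the Grundy sequence for stack A with g(k) = mex{g(k−s) : s ∈ {2, 3, 4, 6}, s ≤ k}:
k:     0  1  2  3  4  5  6  7  8
g(k):  0  0  1  1  2  2  3  3  0
So g(8) = 0.
Grundy values for stack B (subtraction set {3, 5, 7}):
k:     0  1  2  3  4  5  6  7  8
g(k):  0  0  0  1  1  1  2  2  2
So g(8) = 2.
Build the Grundy sequence for stack C with g(k) = mex{g(k−s) : s ∈ {2, 7}, s ≤ k}:
k:     0  1  2  3  4  5  6  7  8
g(k):  0  0  1  1  0  0  1  1  2
So g(8) = 2.
By the Sprague-Grundy theorem, the Grundy value of a sum of independent games is the XOR of the component values.
Combined value = 0 XOR 2 XOR 2 = 0.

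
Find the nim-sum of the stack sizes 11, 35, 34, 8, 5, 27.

28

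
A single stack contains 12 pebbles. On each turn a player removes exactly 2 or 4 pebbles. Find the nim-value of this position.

0

Compute g(0), g(1), … for moves {2, 4}:
k:     0  1  2  3  4  5  6  7  8  9 10 11 12
g(k):  0  0  1  1  2  2  0  0  1  1  2  2  0
So g(12) = 0.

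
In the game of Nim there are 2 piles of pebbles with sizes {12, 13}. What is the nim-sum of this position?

1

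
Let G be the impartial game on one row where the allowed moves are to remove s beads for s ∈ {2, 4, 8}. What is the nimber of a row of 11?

Compute g(0), g(1), … for moves {2, 4, 8}:
k:     0  1  2  3  4  5  6  7  8  9 10 11
g(k):  0  0  1  1  2  2  0  0  1  1  2  2
So g(11) = 2.

2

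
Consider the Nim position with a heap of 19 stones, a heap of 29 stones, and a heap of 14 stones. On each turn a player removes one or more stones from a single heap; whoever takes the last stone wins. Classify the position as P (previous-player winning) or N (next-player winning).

P-position

Compute the nim-sum pairwise:
19 XOR 29 = 14
14 XOR 14 = 0
The nim-sum is 0, so this is a P-position: the player to move is in a losing position under optimal play.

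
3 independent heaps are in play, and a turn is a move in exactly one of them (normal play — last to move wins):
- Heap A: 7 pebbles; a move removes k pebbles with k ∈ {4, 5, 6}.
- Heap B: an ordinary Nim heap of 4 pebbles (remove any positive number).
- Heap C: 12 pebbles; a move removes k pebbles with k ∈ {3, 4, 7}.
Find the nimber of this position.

5

Build the Grundy sequence for heap A with g(k) = mex{g(k−s) : s ∈ {4, 5, 6}, s ≤ k}:
g(0) = mex{} = 0
g(1) = mex{} = 0
g(2) = mex{} = 0
g(3) = mex{} = 0
g(4) = mex{0} = 1
g(5) = mex{0} = 1
g(6) = mex{0} = 1
g(7) = mex{0} = 1
So g(7) = 1.
Heap B is a plain Nim heap of size 4, so its Grundy value is 4.
For heap C, compute g(0), g(1), … with moves {3, 4, 7}:
g(0) = mex{} = 0
g(1) = mex{} = 0
g(2) = mex{} = 0
g(3) = mex{0} = 1
g(4) = mex{0} = 1
g(5) = mex{0} = 1
g(6) = mex{0,1} = 2
g(7) = mex{0,1} = 2
g(8) = mex{0,1} = 2
g(9) = mex{0,1,2} = 3
g(10) = mex{1,2} = 0
g(11) = mex{1,2} = 0
g(12) = mex{1,2,3} = 0
So g(12) = 0.
By the Sprague-Grundy theorem, the Grundy value of a sum of independent games is the XOR of the component values.
Combined value = 1 ⊕ 4 ⊕ 0 = 5.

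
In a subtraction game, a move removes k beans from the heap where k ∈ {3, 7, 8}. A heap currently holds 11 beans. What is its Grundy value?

0

Grundy values for subtraction set {3, 7, 8}:
g(0) = mex{} = 0
g(1) = mex{} = 0
g(2) = mex{} = 0
g(3) = mex{0} = 1
g(4) = mex{0} = 1
g(5) = mex{0} = 1
g(6) = mex{1} = 0
g(7) = mex{0,1} = 2
g(8) = mex{0,1} = 2
g(9) = mex{0} = 1
g(10) = mex{0,1,2} = 3
g(11) = mex{1,2} = 0
So g(11) = 0.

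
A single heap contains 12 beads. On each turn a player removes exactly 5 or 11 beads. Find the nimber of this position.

2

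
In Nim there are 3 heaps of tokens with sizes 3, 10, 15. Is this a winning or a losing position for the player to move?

Bitwise XOR of the heap sizes:
  0011  (3)
  1010  (10)
  1111  (15)
  ----
  0110  (6)
The nim-sum is 6 ≠ 0, so this is an N-position: the player to move can win.

Winning position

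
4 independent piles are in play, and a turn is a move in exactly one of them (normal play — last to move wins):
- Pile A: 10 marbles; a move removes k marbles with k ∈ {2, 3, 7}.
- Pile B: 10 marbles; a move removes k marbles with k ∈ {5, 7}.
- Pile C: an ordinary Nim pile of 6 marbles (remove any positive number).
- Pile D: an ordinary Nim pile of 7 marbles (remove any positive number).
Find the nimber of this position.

3

For pile A, compute g(0), g(1), … with moves {2, 3, 7}:
k:     0  1  2  3  4  5  6  7  8  9 10
g(k):  0  0  1  1  2  0  0  1  1  2  0
So g(10) = 0.
Build the Grundy sequence for pile B with g(k) = mex{g(k−s) : s ∈ {5, 7}, s ≤ k}:
g(0) = mex{} = 0
g(1) = mex{} = 0
g(2) = mex{} = 0
g(3) = mex{} = 0
g(4) = mex{} = 0
g(5) = mex{0} = 1
g(6) = mex{0} = 1
g(7) = mex{0} = 1
g(8) = mex{0} = 1
g(9) = mex{0} = 1
g(10) = mex{0,1} = 2
So g(10) = 2.
Pile C is a plain Nim pile of size 6, so its Grundy value is 6.
Pile D is a plain Nim pile of size 7, so its Grundy value is 7.
By the Sprague-Grundy theorem, the Grundy value of a sum of independent games is the XOR of the component values.
Combined value = 0 XOR 2 XOR 6 XOR 7 = 3.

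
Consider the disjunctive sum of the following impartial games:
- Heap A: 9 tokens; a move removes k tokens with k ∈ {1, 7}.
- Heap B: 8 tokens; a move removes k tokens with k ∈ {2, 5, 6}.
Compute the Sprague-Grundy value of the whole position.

1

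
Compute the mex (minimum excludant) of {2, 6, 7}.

0

0 is not in the set, so the mex is 0.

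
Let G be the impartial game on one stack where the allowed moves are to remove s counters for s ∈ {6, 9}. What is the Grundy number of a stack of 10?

1

Build the Grundy sequence with g(k) = mex{g(k−s) : s ∈ {6, 9}, s ≤ k}:
k:     0  1  2  3  4  5  6  7  8  9 10
g(k):  0  0  0  0  0  0  1  1  1  1  1
So g(10) = 1.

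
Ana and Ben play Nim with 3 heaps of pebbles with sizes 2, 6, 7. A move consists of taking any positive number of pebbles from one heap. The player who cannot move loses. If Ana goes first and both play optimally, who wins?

Write each in binary and XOR column by column:
  010  (2)
  110  (6)
  111  (7)
  ---
  011  (3)
The nim-sum is 3 ≠ 0, so this is an N-position: the player to move can win; Ana has a winning move.

Ana wins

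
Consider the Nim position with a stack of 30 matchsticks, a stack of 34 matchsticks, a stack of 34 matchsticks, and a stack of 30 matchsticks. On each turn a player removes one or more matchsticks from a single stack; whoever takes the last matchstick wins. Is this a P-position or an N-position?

P-position

Nim-sum: 30 ^ 34 ^ 34 ^ 30 = 0.
The nim-sum is 0, so this is a P-position: the player to move is in a losing position under optimal play.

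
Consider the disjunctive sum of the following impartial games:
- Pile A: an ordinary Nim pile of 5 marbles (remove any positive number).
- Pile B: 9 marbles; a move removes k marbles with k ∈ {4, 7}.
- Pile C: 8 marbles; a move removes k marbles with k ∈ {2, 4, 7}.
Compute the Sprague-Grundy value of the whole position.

Pile A is a plain Nim pile of size 5, so its Grundy value is 5.
Grundy values for pile B (subtraction set {4, 7}):
g(0) = mex{} = 0
g(1) = mex{} = 0
g(2) = mex{} = 0
g(3) = mex{} = 0
g(4) = mex{0} = 1
g(5) = mex{0} = 1
g(6) = mex{0} = 1
g(7) = mex{0} = 1
g(8) = mex{0,1} = 2
g(9) = mex{0,1} = 2
So g(9) = 2.
Grundy values for pile C (subtraction set {2, 4, 7}):
g(0) = mex{} = 0
g(1) = mex{} = 0
g(2) = mex{0} = 1
g(3) = mex{0} = 1
g(4) = mex{0,1} = 2
g(5) = mex{0,1} = 2
g(6) = mex{1,2} = 0
g(7) = mex{0,1,2} = 3
g(8) = mex{0,2} = 1
So g(8) = 1.
By the Sprague-Grundy theorem, the Grundy value of a sum of independent games is the XOR of the component values.
Combined value = 5 XOR 2 XOR 1 = 6.

6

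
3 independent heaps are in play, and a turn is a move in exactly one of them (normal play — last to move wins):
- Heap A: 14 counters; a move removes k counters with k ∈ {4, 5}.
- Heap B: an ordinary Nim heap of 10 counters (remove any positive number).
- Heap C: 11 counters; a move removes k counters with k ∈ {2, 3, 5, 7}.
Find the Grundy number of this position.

10

Build the Grundy sequence for heap A with g(k) = mex{g(k−s) : s ∈ {4, 5}, s ≤ k}:
k:     0  1  2  3  4  5  6  7  8  9 10 11 12 13 14
g(k):  0  0  0  0  1  1  1  1  2  0  0  0  0  1  1
So g(14) = 1.
Heap B is a plain Nim heap of size 10, so its Grundy value is 10.
Grundy values for heap C (subtraction set {2, 3, 5, 7}):
g(0) = mex{} = 0
g(1) = mex{} = 0
g(2) = mex{0} = 1
g(3) = mex{0} = 1
g(4) = mex{0,1} = 2
g(5) = mex{0,1} = 2
g(6) = mex{0,1,2} = 3
g(7) = mex{0,1,2} = 3
g(8) = mex{0,1,2,3} = 4
g(9) = mex{1,2,3} = 0
g(10) = mex{1,2,3,4} = 0
g(11) = mex{0,2,3,4} = 1
So g(11) = 1.
The value of a disjunctive sum is the nim-sum of the parts.
Combined value = 1 ⊕ 10 ⊕ 1 = 10.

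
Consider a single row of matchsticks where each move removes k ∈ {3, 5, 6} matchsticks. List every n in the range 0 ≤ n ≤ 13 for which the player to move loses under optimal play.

Build the Grundy sequence with g(k) = mex{g(k−s) : s ∈ {3, 5, 6}, s ≤ k}:
g(0) = mex{} = 0
g(1) = mex{} = 0
g(2) = mex{} = 0
g(3) = mex{0} = 1
g(4) = mex{0} = 1
g(5) = mex{0} = 1
g(6) = mex{0,1} = 2
g(7) = mex{0,1} = 2
g(8) = mex{0,1} = 2
g(9) = mex{1,2} = 0
g(10) = mex{1,2} = 0
g(11) = mex{1,2} = 0
g(12) = mex{0,2} = 1
g(13) = mex{0,2} = 1
The P-positions (g = 0) in 0..13 are 0, 1, 2, 9, 10, 11.

0, 1, 2, 9, 10, 11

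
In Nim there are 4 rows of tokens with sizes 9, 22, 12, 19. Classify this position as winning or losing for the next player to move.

Losing position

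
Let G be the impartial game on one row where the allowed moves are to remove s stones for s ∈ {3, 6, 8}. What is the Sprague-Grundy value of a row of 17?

2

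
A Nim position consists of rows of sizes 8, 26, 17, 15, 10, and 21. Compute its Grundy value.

19

Compute the nim-sum pairwise:
8 ⊕ 26 = 18
18 ⊕ 17 = 3
3 ⊕ 15 = 12
12 ⊕ 10 = 6
6 ⊕ 21 = 19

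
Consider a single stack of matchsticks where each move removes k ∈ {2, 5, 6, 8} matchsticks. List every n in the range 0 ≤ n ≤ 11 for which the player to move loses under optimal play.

0, 1, 4, 11

Build the Grundy sequence with g(k) = mex{g(k−s) : s ∈ {2, 5, 6, 8}, s ≤ k}:
g(0) = mex{} = 0
g(1) = mex{} = 0
g(2) = mex{0} = 1
g(3) = mex{0} = 1
g(4) = mex{1} = 0
g(5) = mex{0,1} = 2
g(6) = mex{0} = 1
g(7) = mex{0,1,2} = 3
g(8) = mex{0,1} = 2
g(9) = mex{0,1,3} = 2
g(10) = mex{0,1,2} = 3
g(11) = mex{1,2} = 0
The P-positions (g = 0) in 0..11 are 0, 1, 4, 11.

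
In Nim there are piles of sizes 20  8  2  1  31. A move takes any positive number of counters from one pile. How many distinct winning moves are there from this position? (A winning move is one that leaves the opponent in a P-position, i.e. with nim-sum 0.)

0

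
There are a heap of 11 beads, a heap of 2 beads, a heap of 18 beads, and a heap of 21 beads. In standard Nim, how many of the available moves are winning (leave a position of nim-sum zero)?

1

Nim-sum: 11 XOR 2 XOR 18 XOR 21 = 14.
The overall nim-sum is X = 14. A heap of size p has a winning move iff p XOR X < p (reduce it to p XOR X).
  11: 11 XOR 14 = 5 < 11 — winning move (to 5).
  2: 2 XOR 14 = 12 ≥ 2 — no move.
  18: 18 XOR 14 = 28 ≥ 18 — no move.
  21: 21 XOR 14 = 27 ≥ 21 — no move.
That gives 1 winning move.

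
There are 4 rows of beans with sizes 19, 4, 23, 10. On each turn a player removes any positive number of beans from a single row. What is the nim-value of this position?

10

Compute the nim-sum pairwise:
19 ^ 4 = 23
23 ^ 23 = 0
0 ^ 10 = 10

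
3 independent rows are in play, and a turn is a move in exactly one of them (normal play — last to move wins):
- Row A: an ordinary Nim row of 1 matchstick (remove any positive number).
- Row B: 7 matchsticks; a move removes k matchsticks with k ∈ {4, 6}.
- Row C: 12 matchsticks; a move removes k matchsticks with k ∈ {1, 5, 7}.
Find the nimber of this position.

Row A is a plain Nim row of size 1, so its Grundy value is 1.
Build the Grundy sequence for row B with g(k) = mex{g(k−s) : s ∈ {4, 6}, s ≤ k}:
g(0) = mex{} = 0
g(1) = mex{} = 0
g(2) = mex{} = 0
g(3) = mex{} = 0
g(4) = mex{0} = 1
g(5) = mex{0} = 1
g(6) = mex{0} = 1
g(7) = mex{0} = 1
So g(7) = 1.
Build the Grundy sequence for row C with g(k) = mex{g(k−s) : s ∈ {1, 5, 7}, s ≤ k}:
g(0) = mex{} = 0
g(1) = mex{0} = 1
g(2) = mex{1} = 0
g(3) = mex{0} = 1
g(4) = mex{1} = 0
g(5) = mex{0} = 1
g(6) = mex{1} = 0
g(7) = mex{0} = 1
g(8) = mex{1} = 0
g(9) = mex{0} = 1
g(10) = mex{1} = 0
g(11) = mex{0} = 1
g(12) = mex{1} = 0
So g(12) = 0.
By the Sprague-Grundy theorem, the Grundy value of a sum of independent games is the XOR of the component values.
Combined value = 1 XOR 1 XOR 0 = 0.

0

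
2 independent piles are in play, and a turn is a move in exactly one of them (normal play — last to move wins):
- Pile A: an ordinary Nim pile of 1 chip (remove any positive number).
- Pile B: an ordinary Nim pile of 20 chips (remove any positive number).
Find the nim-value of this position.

Pile A is a plain Nim pile of size 1, so its Grundy value is 1.
Pile B is a plain Nim pile of size 20, so its Grundy value is 20.
The value of a disjunctive sum is the nim-sum of the parts.
Combined value = 1 XOR 20 = 21.

21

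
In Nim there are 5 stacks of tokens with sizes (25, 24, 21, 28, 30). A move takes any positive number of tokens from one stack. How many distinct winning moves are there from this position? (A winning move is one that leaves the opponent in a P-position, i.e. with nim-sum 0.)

Compute the nim-sum pairwise:
25 XOR 24 = 1
1 XOR 21 = 20
20 XOR 28 = 8
8 XOR 30 = 22
The overall nim-sum is X = 22. A stack of size p has a winning move iff p XOR X < p (reduce it to p XOR X).
  25: 25 XOR 22 = 15 < 25 — winning move (to 15).
  24: 24 XOR 22 = 14 < 24 — winning move (to 14).
  21: 21 XOR 22 = 3 < 21 — winning move (to 3).
  28: 28 XOR 22 = 10 < 28 — winning move (to 10).
  30: 30 XOR 22 = 8 < 30 — winning move (to 8).
That gives 5 winning moves.

5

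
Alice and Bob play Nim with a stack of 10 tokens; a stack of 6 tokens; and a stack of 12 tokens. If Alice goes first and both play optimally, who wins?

Bob wins

Nim-sum: 10 XOR 6 XOR 12 = 0.
The nim-sum is 0, so this is a P-position: the player to move is in a losing position under optimal play; Alice is about to move from it and so loses — Bob wins.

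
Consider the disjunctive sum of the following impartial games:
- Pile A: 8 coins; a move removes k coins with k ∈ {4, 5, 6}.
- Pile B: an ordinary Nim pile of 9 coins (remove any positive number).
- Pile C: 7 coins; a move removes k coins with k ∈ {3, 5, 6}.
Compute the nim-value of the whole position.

9

For pile A, compute g(0), g(1), … with moves {4, 5, 6}:
g(0) = mex{} = 0
g(1) = mex{} = 0
g(2) = mex{} = 0
g(3) = mex{} = 0
g(4) = mex{0} = 1
g(5) = mex{0} = 1
g(6) = mex{0} = 1
g(7) = mex{0} = 1
g(8) = mex{0,1} = 2
So g(8) = 2.
Pile B is a plain Nim pile of size 9, so its Grundy value is 9.
Grundy values for pile C (subtraction set {3, 5, 6}):
k:     0  1  2  3  4  5  6  7
g(k):  0  0  0  1  1  1  2  2
So g(7) = 2.
By the Sprague-Grundy theorem, the Grundy value of a sum of independent games is the XOR of the component values.
Combined value = 2 XOR 9 XOR 2 = 9.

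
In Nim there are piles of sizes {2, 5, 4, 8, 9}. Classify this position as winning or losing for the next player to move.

Winning position

Nim-sum: 2 ⊕ 5 ⊕ 4 ⊕ 8 ⊕ 9 = 2.
The nim-sum is 2 ≠ 0, so this is an N-position: the player to move can win.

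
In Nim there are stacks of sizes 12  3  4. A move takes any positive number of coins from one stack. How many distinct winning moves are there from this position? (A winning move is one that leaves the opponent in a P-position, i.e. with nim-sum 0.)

Nim-sum: 12 ⊕ 3 ⊕ 4 = 11.
The overall nim-sum is X = 11. A stack of size p has a winning move iff p XOR X < p (reduce it to p XOR X).
  12: 12 XOR 11 = 7 < 12 — winning move (to 7).
  3: 3 XOR 11 = 8 ≥ 3 — no move.
  4: 4 XOR 11 = 15 ≥ 4 — no move.
That gives 1 winning move.

1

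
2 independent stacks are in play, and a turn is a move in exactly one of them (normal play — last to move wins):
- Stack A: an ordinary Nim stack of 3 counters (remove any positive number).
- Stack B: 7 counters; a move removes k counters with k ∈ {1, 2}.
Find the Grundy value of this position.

2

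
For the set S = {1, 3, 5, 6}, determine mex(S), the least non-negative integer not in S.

0

0 is not in the set, so the mex is 0.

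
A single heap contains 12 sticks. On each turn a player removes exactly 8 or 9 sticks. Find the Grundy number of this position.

Grundy values for subtraction set {8, 9}:
g(0) = mex{} = 0
g(1) = mex{} = 0
g(2) = mex{} = 0
g(3) = mex{} = 0
g(4) = mex{} = 0
g(5) = mex{} = 0
g(6) = mex{} = 0
g(7) = mex{} = 0
g(8) = mex{0} = 1
g(9) = mex{0} = 1
g(10) = mex{0} = 1
g(11) = mex{0} = 1
g(12) = mex{0} = 1
So g(12) = 1.

1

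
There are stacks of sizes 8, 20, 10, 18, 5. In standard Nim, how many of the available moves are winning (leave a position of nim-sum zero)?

Bitwise XOR of the heap sizes:
  01000  (8)
  10100  (20)
  01010  (10)
  10010  (18)
  00101  (5)
  -----
  00001  (1)
The overall nim-sum is X = 1. A stack of size p has a winning move iff p XOR X < p (reduce it to p XOR X).
  8: 8 XOR 1 = 9 ≥ 8 — no move.
  20: 20 XOR 1 = 21 ≥ 20 — no move.
  10: 10 XOR 1 = 11 ≥ 10 — no move.
  18: 18 XOR 1 = 19 ≥ 18 — no move.
  5: 5 XOR 1 = 4 < 5 — winning move (to 4).
That gives 1 winning move.

1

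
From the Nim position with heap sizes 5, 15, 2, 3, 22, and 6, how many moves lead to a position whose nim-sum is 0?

1

Compute the nim-sum pairwise:
5 ⊕ 15 = 10
10 ⊕ 2 = 8
8 ⊕ 3 = 11
11 ⊕ 22 = 29
29 ⊕ 6 = 27
The overall nim-sum is X = 27. A heap of size p has a winning move iff p XOR X < p (reduce it to p XOR X).
  5: 5 XOR 27 = 30 ≥ 5 — no move.
  15: 15 XOR 27 = 20 ≥ 15 — no move.
  2: 2 XOR 27 = 25 ≥ 2 — no move.
  3: 3 XOR 27 = 24 ≥ 3 — no move.
  22: 22 XOR 27 = 13 < 22 — winning move (to 13).
  6: 6 XOR 27 = 29 ≥ 6 — no move.
That gives 1 winning move.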